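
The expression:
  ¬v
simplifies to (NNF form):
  ¬v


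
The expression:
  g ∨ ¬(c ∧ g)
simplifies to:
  True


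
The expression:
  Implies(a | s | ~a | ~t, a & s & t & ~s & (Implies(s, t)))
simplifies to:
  False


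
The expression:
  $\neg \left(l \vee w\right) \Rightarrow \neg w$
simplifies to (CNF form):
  $\text{True}$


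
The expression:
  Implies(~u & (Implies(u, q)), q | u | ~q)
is always true.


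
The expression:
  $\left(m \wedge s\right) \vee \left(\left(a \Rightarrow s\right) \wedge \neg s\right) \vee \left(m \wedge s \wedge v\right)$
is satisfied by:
  {m: True, a: False, s: False}
  {a: False, s: False, m: False}
  {s: True, m: True, a: False}
  {s: True, m: True, a: True}


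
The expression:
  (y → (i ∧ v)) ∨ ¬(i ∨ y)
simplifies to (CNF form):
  (i ∨ ¬y) ∧ (v ∨ ¬y)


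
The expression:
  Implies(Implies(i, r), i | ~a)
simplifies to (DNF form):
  i | ~a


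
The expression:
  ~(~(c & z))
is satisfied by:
  {c: True, z: True}


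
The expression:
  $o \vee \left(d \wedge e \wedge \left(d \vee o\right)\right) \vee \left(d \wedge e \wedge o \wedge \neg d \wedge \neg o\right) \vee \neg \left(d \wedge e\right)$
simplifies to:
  $\text{True}$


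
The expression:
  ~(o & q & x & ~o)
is always true.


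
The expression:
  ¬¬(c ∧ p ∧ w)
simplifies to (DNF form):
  c ∧ p ∧ w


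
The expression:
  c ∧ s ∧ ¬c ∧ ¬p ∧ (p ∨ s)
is never true.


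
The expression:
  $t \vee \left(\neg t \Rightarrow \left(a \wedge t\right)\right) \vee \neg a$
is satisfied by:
  {t: True, a: False}
  {a: False, t: False}
  {a: True, t: True}


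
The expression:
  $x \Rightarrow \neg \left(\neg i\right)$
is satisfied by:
  {i: True, x: False}
  {x: False, i: False}
  {x: True, i: True}


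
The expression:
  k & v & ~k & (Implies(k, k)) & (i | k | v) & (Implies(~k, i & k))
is never true.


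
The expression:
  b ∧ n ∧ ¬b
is never true.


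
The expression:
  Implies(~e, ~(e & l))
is always true.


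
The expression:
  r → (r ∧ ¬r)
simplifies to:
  ¬r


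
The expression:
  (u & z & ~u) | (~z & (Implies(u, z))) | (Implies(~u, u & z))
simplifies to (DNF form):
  u | ~z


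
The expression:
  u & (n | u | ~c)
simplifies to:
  u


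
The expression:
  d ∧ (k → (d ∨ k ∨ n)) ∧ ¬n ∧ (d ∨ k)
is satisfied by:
  {d: True, n: False}


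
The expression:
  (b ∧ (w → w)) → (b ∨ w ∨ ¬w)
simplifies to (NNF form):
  True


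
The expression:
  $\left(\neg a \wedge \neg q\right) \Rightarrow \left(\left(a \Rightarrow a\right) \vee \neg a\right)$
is always true.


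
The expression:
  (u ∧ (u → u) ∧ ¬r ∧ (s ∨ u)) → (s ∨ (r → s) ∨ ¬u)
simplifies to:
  True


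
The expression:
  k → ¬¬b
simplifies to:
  b ∨ ¬k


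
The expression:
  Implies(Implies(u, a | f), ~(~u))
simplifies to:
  u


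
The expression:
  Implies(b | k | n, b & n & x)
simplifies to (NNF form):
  (b | ~k) & (b | ~n) & (n | ~b) & (x | ~n)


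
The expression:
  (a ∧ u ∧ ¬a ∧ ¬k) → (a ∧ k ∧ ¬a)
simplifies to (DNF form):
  True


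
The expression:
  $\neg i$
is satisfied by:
  {i: False}


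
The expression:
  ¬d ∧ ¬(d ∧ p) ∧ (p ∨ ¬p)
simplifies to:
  ¬d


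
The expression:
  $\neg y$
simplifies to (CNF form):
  $\neg y$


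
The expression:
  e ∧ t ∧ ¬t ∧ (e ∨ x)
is never true.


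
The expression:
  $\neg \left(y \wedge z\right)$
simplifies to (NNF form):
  $\neg y \vee \neg z$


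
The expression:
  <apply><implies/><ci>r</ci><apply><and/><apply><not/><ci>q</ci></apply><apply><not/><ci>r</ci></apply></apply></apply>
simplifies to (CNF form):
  <apply><not/><ci>r</ci></apply>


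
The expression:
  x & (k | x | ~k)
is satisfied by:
  {x: True}


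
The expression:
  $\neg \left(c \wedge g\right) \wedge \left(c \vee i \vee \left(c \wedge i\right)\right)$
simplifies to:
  $\left(c \wedge \neg g\right) \vee \left(i \wedge \neg c\right)$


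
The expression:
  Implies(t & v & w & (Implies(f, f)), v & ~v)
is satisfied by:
  {w: False, v: False, t: False}
  {t: True, w: False, v: False}
  {v: True, w: False, t: False}
  {t: True, v: True, w: False}
  {w: True, t: False, v: False}
  {t: True, w: True, v: False}
  {v: True, w: True, t: False}


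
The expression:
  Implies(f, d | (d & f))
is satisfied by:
  {d: True, f: False}
  {f: False, d: False}
  {f: True, d: True}


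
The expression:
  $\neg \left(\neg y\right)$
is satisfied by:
  {y: True}


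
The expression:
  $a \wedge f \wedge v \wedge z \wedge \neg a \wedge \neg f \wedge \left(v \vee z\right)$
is never true.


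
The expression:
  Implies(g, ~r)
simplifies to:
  ~g | ~r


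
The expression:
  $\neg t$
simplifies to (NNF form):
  $\neg t$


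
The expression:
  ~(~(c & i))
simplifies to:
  c & i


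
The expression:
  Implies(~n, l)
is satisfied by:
  {n: True, l: True}
  {n: True, l: False}
  {l: True, n: False}


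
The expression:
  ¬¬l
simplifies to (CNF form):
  l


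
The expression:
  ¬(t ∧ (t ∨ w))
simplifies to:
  ¬t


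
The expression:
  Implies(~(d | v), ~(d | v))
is always true.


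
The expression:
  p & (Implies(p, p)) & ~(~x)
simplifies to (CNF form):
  p & x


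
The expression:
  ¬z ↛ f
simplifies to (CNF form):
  f ∨ ¬z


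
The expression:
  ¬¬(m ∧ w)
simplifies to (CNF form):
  m ∧ w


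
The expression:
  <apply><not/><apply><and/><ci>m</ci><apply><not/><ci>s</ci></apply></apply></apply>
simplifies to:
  <apply><or/><ci>s</ci><apply><not/><ci>m</ci></apply></apply>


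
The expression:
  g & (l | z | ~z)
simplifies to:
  g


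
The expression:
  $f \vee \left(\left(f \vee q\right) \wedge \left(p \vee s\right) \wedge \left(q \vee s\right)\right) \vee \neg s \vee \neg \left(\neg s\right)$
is always true.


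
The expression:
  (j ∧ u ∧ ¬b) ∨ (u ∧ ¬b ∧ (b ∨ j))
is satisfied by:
  {j: True, u: True, b: False}


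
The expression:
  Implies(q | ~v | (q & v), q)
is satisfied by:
  {q: True, v: True}
  {q: True, v: False}
  {v: True, q: False}


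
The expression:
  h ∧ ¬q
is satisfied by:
  {h: True, q: False}


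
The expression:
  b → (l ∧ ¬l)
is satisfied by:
  {b: False}


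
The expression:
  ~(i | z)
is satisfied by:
  {i: False, z: False}


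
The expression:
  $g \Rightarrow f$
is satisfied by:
  {f: True, g: False}
  {g: False, f: False}
  {g: True, f: True}


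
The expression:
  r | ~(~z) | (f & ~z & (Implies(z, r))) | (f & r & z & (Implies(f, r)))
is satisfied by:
  {r: True, z: True, f: True}
  {r: True, z: True, f: False}
  {r: True, f: True, z: False}
  {r: True, f: False, z: False}
  {z: True, f: True, r: False}
  {z: True, f: False, r: False}
  {f: True, z: False, r: False}


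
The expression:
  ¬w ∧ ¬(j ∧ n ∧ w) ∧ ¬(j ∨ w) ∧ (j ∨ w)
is never true.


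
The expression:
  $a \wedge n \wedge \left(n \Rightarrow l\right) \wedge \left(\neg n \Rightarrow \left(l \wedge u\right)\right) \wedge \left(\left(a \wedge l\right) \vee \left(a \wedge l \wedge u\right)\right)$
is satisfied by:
  {a: True, n: True, l: True}


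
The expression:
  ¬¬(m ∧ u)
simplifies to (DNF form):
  m ∧ u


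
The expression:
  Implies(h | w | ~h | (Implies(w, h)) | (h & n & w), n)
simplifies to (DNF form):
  n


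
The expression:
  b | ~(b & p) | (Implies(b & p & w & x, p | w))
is always true.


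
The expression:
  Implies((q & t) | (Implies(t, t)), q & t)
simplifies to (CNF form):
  q & t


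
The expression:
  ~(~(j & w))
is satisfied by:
  {j: True, w: True}


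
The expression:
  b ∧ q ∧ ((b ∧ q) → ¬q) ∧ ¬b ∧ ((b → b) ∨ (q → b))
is never true.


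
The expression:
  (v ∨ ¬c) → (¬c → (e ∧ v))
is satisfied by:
  {c: True, e: True, v: True}
  {c: True, e: True, v: False}
  {c: True, v: True, e: False}
  {c: True, v: False, e: False}
  {e: True, v: True, c: False}


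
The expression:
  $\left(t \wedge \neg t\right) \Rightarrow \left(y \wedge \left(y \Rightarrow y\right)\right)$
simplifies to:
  $\text{True}$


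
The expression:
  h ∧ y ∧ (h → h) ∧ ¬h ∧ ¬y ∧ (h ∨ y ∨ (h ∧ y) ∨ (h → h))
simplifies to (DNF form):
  False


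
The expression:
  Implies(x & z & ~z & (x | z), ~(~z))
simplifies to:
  True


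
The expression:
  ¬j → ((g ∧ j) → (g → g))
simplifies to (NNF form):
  True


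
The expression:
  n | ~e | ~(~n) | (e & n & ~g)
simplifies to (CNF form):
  n | ~e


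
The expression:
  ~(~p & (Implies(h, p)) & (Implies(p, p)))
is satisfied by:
  {p: True, h: True}
  {p: True, h: False}
  {h: True, p: False}


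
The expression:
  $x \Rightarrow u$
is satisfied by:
  {u: True, x: False}
  {x: False, u: False}
  {x: True, u: True}


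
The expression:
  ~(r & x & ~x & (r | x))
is always true.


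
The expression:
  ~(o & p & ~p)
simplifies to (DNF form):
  True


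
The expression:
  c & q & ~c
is never true.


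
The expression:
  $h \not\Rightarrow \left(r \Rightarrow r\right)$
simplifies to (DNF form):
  $\text{False}$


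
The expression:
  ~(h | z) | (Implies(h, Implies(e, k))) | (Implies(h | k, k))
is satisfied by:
  {k: True, h: False, e: False}
  {h: False, e: False, k: False}
  {k: True, e: True, h: False}
  {e: True, h: False, k: False}
  {k: True, h: True, e: False}
  {h: True, k: False, e: False}
  {k: True, e: True, h: True}


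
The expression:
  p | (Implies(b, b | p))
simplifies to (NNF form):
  True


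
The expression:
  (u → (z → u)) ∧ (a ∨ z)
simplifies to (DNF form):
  a ∨ z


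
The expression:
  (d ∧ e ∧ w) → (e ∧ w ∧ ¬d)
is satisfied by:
  {w: False, e: False, d: False}
  {d: True, w: False, e: False}
  {e: True, w: False, d: False}
  {d: True, e: True, w: False}
  {w: True, d: False, e: False}
  {d: True, w: True, e: False}
  {e: True, w: True, d: False}


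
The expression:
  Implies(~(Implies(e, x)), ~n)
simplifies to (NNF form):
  x | ~e | ~n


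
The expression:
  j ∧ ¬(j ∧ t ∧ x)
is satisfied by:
  {j: True, t: False, x: False}
  {x: True, j: True, t: False}
  {t: True, j: True, x: False}


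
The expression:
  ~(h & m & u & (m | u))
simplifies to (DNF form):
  ~h | ~m | ~u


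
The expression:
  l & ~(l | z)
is never true.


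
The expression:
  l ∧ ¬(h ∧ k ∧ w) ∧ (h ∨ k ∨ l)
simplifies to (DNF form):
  (l ∧ ¬h) ∨ (l ∧ ¬k) ∨ (l ∧ ¬w)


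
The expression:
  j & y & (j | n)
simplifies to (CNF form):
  j & y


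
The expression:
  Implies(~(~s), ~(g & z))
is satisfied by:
  {s: False, z: False, g: False}
  {g: True, s: False, z: False}
  {z: True, s: False, g: False}
  {g: True, z: True, s: False}
  {s: True, g: False, z: False}
  {g: True, s: True, z: False}
  {z: True, s: True, g: False}


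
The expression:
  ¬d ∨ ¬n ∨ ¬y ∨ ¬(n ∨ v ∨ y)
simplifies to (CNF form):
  ¬d ∨ ¬n ∨ ¬y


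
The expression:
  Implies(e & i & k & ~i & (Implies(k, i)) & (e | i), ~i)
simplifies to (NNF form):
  True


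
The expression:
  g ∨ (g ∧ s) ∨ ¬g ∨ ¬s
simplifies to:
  True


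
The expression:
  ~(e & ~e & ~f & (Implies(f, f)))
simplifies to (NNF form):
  True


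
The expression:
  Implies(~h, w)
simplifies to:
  h | w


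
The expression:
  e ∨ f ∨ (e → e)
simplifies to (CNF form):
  True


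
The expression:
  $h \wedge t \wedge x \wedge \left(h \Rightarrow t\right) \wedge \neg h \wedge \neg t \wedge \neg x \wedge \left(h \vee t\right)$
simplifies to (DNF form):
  $\text{False}$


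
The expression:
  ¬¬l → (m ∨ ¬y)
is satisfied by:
  {m: True, l: False, y: False}
  {l: False, y: False, m: False}
  {y: True, m: True, l: False}
  {y: True, l: False, m: False}
  {m: True, l: True, y: False}
  {l: True, m: False, y: False}
  {y: True, l: True, m: True}


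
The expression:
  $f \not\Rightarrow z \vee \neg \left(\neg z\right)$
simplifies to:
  $f \vee z$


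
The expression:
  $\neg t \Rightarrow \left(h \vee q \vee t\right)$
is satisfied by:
  {t: True, q: True, h: True}
  {t: True, q: True, h: False}
  {t: True, h: True, q: False}
  {t: True, h: False, q: False}
  {q: True, h: True, t: False}
  {q: True, h: False, t: False}
  {h: True, q: False, t: False}


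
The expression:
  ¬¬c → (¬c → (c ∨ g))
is always true.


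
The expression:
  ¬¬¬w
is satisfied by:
  {w: False}


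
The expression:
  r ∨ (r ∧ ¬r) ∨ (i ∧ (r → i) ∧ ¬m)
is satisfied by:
  {r: True, i: True, m: False}
  {r: True, m: False, i: False}
  {r: True, i: True, m: True}
  {r: True, m: True, i: False}
  {i: True, m: False, r: False}


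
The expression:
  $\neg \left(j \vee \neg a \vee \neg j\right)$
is never true.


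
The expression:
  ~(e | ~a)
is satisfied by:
  {a: True, e: False}


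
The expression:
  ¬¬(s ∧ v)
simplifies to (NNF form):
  s ∧ v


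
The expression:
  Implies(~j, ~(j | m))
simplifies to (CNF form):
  j | ~m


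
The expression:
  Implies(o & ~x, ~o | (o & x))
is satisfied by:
  {x: True, o: False}
  {o: False, x: False}
  {o: True, x: True}


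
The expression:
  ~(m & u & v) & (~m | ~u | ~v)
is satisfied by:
  {u: False, m: False, v: False}
  {v: True, u: False, m: False}
  {m: True, u: False, v: False}
  {v: True, m: True, u: False}
  {u: True, v: False, m: False}
  {v: True, u: True, m: False}
  {m: True, u: True, v: False}


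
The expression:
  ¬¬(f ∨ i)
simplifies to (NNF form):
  f ∨ i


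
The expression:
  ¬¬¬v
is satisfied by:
  {v: False}


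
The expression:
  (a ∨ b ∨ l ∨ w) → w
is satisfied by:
  {w: True, l: False, b: False, a: False}
  {a: True, w: True, l: False, b: False}
  {w: True, b: True, l: False, a: False}
  {a: True, w: True, b: True, l: False}
  {w: True, l: True, b: False, a: False}
  {w: True, a: True, l: True, b: False}
  {w: True, b: True, l: True, a: False}
  {a: True, w: True, b: True, l: True}
  {a: False, l: False, b: False, w: False}


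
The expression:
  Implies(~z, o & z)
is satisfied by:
  {z: True}


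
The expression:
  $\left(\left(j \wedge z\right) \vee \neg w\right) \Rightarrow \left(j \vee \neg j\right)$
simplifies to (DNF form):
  $\text{True}$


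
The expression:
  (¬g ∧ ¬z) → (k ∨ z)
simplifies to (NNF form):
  g ∨ k ∨ z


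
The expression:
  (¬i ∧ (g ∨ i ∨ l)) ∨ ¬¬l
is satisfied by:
  {l: True, g: True, i: False}
  {l: True, i: False, g: False}
  {l: True, g: True, i: True}
  {l: True, i: True, g: False}
  {g: True, i: False, l: False}


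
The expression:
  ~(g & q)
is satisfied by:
  {g: False, q: False}
  {q: True, g: False}
  {g: True, q: False}


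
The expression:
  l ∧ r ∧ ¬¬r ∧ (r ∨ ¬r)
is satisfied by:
  {r: True, l: True}


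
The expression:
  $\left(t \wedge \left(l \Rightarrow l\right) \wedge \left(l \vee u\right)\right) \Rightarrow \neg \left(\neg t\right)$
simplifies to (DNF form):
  $\text{True}$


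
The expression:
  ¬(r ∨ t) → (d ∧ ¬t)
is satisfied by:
  {r: True, d: True, t: True}
  {r: True, d: True, t: False}
  {r: True, t: True, d: False}
  {r: True, t: False, d: False}
  {d: True, t: True, r: False}
  {d: True, t: False, r: False}
  {t: True, d: False, r: False}


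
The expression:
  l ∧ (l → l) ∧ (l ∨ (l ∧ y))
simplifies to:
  l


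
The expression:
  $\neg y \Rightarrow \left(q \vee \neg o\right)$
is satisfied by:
  {y: True, q: True, o: False}
  {y: True, o: False, q: False}
  {q: True, o: False, y: False}
  {q: False, o: False, y: False}
  {y: True, q: True, o: True}
  {y: True, o: True, q: False}
  {q: True, o: True, y: False}


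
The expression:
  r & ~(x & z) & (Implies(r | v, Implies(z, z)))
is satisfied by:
  {r: True, z: False, x: False}
  {r: True, x: True, z: False}
  {r: True, z: True, x: False}


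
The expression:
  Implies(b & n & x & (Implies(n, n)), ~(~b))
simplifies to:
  True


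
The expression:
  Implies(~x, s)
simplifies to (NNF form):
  s | x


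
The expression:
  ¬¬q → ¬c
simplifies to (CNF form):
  ¬c ∨ ¬q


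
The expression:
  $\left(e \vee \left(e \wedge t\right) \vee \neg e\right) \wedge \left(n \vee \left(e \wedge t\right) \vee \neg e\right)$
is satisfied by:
  {n: True, t: True, e: False}
  {n: True, e: False, t: False}
  {t: True, e: False, n: False}
  {t: False, e: False, n: False}
  {n: True, t: True, e: True}
  {n: True, e: True, t: False}
  {t: True, e: True, n: False}


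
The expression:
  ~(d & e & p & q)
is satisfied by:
  {p: False, e: False, q: False, d: False}
  {d: True, p: False, e: False, q: False}
  {q: True, p: False, e: False, d: False}
  {d: True, q: True, p: False, e: False}
  {e: True, d: False, p: False, q: False}
  {d: True, e: True, p: False, q: False}
  {q: True, e: True, d: False, p: False}
  {d: True, q: True, e: True, p: False}
  {p: True, q: False, e: False, d: False}
  {d: True, p: True, q: False, e: False}
  {q: True, p: True, d: False, e: False}
  {d: True, q: True, p: True, e: False}
  {e: True, p: True, q: False, d: False}
  {d: True, e: True, p: True, q: False}
  {q: True, e: True, p: True, d: False}


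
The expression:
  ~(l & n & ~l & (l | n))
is always true.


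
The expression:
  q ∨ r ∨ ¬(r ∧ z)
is always true.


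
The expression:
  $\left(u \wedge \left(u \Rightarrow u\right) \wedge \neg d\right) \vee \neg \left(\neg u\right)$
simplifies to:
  $u$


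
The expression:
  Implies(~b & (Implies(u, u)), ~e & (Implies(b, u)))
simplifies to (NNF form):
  b | ~e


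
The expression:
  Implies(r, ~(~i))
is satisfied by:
  {i: True, r: False}
  {r: False, i: False}
  {r: True, i: True}


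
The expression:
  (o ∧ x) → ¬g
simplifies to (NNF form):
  ¬g ∨ ¬o ∨ ¬x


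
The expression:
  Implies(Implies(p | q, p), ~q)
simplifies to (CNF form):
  ~p | ~q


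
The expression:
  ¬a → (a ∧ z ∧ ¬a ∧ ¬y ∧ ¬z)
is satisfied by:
  {a: True}


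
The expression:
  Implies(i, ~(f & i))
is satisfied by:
  {i: False, f: False}
  {f: True, i: False}
  {i: True, f: False}


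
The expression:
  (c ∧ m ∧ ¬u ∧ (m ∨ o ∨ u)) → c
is always true.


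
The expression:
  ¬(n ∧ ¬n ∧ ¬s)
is always true.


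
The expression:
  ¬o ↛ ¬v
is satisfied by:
  {v: True, o: False}


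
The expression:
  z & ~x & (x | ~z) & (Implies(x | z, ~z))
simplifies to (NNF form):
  False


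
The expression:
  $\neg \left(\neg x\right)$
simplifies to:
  $x$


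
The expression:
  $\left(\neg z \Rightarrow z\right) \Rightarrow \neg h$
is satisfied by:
  {h: False, z: False}
  {z: True, h: False}
  {h: True, z: False}


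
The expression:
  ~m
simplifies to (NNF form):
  ~m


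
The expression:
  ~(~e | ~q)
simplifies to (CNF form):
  e & q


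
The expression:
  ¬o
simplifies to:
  ¬o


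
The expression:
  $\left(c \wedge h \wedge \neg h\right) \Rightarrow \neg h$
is always true.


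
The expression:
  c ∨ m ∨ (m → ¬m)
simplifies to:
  True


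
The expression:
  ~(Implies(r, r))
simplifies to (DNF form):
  False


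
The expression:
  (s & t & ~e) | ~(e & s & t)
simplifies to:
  ~e | ~s | ~t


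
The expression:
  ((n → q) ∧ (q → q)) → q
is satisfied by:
  {n: True, q: True}
  {n: True, q: False}
  {q: True, n: False}


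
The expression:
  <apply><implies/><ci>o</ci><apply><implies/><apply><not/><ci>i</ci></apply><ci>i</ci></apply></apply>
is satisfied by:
  {i: True, o: False}
  {o: False, i: False}
  {o: True, i: True}


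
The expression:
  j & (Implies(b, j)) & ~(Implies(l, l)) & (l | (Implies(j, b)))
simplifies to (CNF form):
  False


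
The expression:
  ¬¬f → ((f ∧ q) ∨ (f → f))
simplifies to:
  True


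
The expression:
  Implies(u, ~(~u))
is always true.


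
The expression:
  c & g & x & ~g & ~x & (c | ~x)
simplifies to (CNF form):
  False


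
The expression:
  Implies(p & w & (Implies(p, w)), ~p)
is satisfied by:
  {p: False, w: False}
  {w: True, p: False}
  {p: True, w: False}


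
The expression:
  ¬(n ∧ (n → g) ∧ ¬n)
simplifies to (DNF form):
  True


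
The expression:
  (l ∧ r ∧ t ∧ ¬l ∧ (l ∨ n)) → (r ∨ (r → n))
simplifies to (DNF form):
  True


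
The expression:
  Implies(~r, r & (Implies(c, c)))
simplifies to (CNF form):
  r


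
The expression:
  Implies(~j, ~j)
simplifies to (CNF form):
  True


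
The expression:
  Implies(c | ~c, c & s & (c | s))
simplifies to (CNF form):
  c & s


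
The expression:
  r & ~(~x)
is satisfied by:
  {r: True, x: True}


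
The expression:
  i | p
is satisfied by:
  {i: True, p: True}
  {i: True, p: False}
  {p: True, i: False}


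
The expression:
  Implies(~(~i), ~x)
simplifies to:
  ~i | ~x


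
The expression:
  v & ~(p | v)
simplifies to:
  False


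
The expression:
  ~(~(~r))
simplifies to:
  ~r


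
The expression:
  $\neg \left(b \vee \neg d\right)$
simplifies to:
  $d \wedge \neg b$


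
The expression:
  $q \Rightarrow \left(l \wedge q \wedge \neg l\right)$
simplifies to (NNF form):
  $\neg q$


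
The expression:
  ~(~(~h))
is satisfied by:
  {h: False}


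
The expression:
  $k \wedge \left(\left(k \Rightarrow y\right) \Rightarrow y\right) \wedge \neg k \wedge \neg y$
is never true.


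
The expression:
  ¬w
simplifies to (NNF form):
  ¬w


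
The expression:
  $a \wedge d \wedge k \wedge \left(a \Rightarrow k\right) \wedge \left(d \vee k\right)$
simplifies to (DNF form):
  $a \wedge d \wedge k$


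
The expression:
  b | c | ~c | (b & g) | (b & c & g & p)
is always true.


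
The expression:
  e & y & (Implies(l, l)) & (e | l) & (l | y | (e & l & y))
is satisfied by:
  {e: True, y: True}


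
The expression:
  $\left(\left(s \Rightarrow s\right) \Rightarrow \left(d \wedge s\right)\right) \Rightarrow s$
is always true.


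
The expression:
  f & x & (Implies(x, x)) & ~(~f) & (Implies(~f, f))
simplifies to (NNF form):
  f & x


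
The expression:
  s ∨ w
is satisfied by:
  {s: True, w: True}
  {s: True, w: False}
  {w: True, s: False}


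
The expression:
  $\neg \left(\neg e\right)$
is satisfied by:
  {e: True}


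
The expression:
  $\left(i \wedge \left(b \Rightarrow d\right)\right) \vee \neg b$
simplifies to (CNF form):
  $\left(d \vee \neg b\right) \wedge \left(i \vee \neg b\right)$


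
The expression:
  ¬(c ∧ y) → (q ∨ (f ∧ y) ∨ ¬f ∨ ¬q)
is always true.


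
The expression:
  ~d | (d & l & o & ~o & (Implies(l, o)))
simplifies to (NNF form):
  ~d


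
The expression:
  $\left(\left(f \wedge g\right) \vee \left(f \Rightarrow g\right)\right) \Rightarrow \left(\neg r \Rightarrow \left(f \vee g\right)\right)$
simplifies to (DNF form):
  $f \vee g \vee r$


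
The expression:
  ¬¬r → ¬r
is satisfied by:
  {r: False}


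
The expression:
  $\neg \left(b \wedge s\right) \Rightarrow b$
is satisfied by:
  {b: True}


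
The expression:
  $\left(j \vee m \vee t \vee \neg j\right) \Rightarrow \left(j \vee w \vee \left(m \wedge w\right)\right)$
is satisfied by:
  {w: True, j: True}
  {w: True, j: False}
  {j: True, w: False}


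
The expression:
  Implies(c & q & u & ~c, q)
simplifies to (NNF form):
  True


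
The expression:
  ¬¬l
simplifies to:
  l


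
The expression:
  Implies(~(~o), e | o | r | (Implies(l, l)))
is always true.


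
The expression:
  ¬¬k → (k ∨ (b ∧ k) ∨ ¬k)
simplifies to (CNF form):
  True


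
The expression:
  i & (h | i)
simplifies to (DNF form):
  i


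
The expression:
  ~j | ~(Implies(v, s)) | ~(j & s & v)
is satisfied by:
  {s: False, v: False, j: False}
  {j: True, s: False, v: False}
  {v: True, s: False, j: False}
  {j: True, v: True, s: False}
  {s: True, j: False, v: False}
  {j: True, s: True, v: False}
  {v: True, s: True, j: False}


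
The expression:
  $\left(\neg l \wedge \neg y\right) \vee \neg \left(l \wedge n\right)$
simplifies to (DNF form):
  $\neg l \vee \neg n$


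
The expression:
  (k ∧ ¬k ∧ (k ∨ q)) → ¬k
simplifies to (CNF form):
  True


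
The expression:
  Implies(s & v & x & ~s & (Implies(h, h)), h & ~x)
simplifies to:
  True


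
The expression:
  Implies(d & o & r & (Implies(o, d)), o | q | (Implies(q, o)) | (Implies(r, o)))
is always true.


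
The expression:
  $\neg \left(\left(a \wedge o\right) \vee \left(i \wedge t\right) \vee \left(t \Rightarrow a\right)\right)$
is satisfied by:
  {t: True, i: False, a: False}


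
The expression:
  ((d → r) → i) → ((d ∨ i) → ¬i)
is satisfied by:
  {i: False}


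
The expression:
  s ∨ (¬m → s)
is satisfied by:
  {m: True, s: True}
  {m: True, s: False}
  {s: True, m: False}


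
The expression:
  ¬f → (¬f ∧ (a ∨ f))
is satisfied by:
  {a: True, f: True}
  {a: True, f: False}
  {f: True, a: False}


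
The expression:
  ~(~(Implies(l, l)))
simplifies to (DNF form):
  True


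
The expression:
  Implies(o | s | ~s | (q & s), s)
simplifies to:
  s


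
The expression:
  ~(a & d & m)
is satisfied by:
  {m: False, d: False, a: False}
  {a: True, m: False, d: False}
  {d: True, m: False, a: False}
  {a: True, d: True, m: False}
  {m: True, a: False, d: False}
  {a: True, m: True, d: False}
  {d: True, m: True, a: False}


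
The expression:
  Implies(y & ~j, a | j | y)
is always true.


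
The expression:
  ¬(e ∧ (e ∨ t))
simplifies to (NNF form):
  ¬e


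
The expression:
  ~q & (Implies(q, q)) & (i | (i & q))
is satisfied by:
  {i: True, q: False}


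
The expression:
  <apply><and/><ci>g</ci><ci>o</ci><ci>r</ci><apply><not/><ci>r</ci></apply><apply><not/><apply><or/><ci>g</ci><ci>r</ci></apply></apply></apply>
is never true.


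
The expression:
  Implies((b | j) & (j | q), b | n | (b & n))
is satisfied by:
  {n: True, b: True, j: False}
  {n: True, b: False, j: False}
  {b: True, n: False, j: False}
  {n: False, b: False, j: False}
  {j: True, n: True, b: True}
  {j: True, n: True, b: False}
  {j: True, b: True, n: False}


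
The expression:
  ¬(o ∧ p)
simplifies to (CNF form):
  ¬o ∨ ¬p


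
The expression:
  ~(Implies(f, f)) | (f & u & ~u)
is never true.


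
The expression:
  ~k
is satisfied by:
  {k: False}


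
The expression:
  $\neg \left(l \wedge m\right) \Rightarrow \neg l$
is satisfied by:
  {m: True, l: False}
  {l: False, m: False}
  {l: True, m: True}


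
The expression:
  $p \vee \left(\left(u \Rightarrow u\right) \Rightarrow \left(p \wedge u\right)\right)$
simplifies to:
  $p$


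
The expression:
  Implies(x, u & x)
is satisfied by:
  {u: True, x: False}
  {x: False, u: False}
  {x: True, u: True}


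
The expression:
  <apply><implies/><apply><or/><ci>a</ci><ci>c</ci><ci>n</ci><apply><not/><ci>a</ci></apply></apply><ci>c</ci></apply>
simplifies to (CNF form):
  <ci>c</ci>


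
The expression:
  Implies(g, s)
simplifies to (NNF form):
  s | ~g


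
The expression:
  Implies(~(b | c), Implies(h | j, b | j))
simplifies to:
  b | c | j | ~h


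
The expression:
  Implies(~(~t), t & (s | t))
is always true.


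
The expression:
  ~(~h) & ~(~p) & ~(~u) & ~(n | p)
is never true.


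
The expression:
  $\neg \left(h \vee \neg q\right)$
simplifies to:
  $q \wedge \neg h$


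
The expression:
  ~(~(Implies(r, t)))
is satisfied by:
  {t: True, r: False}
  {r: False, t: False}
  {r: True, t: True}


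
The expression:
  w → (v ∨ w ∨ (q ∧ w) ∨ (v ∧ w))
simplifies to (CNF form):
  True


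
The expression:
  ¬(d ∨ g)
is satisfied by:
  {g: False, d: False}


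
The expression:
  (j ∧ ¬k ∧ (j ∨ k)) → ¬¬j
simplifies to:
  True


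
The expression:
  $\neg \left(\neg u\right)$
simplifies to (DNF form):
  $u$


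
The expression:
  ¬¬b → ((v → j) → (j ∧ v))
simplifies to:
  v ∨ ¬b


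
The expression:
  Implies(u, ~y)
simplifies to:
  ~u | ~y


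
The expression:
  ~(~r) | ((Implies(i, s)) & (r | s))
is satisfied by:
  {r: True, s: True}
  {r: True, s: False}
  {s: True, r: False}


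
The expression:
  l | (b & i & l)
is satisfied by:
  {l: True}


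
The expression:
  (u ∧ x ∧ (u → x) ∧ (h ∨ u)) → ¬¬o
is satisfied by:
  {o: True, u: False, x: False}
  {u: False, x: False, o: False}
  {x: True, o: True, u: False}
  {x: True, u: False, o: False}
  {o: True, u: True, x: False}
  {u: True, o: False, x: False}
  {x: True, u: True, o: True}


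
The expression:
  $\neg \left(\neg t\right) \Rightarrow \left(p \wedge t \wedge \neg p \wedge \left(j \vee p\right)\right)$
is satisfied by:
  {t: False}


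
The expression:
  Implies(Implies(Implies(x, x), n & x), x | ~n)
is always true.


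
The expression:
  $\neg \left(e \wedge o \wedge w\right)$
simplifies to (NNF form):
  $\neg e \vee \neg o \vee \neg w$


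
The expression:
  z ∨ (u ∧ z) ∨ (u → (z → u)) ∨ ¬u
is always true.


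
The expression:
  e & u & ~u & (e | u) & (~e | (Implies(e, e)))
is never true.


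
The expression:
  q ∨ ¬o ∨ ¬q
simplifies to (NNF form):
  True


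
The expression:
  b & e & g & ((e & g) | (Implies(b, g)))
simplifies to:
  b & e & g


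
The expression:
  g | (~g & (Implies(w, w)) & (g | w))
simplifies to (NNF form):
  g | w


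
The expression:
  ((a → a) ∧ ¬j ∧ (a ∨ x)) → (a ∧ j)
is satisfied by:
  {j: True, x: False, a: False}
  {a: True, j: True, x: False}
  {j: True, x: True, a: False}
  {a: True, j: True, x: True}
  {a: False, x: False, j: False}


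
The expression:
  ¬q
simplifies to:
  ¬q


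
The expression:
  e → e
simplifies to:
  True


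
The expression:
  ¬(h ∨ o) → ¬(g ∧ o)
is always true.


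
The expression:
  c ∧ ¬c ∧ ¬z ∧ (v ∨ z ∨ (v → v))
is never true.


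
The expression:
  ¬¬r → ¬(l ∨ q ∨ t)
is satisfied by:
  {t: False, l: False, r: False, q: False}
  {q: True, t: False, l: False, r: False}
  {l: True, q: False, t: False, r: False}
  {q: True, l: True, t: False, r: False}
  {t: True, q: False, l: False, r: False}
  {q: True, t: True, l: False, r: False}
  {l: True, t: True, q: False, r: False}
  {q: True, l: True, t: True, r: False}
  {r: True, q: False, t: False, l: False}


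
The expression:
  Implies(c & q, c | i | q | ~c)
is always true.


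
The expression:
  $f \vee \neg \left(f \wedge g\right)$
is always true.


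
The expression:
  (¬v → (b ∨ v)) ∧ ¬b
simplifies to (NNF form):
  v ∧ ¬b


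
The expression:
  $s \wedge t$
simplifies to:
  $s \wedge t$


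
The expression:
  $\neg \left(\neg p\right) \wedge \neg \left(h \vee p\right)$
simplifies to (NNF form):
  $\text{False}$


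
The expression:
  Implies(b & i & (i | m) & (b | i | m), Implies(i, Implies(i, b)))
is always true.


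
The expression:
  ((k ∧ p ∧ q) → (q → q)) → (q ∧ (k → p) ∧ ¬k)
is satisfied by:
  {q: True, k: False}


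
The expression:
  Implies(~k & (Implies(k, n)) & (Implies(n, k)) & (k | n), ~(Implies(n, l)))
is always true.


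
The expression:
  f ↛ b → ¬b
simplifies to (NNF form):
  True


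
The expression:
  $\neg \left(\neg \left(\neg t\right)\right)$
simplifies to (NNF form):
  $\neg t$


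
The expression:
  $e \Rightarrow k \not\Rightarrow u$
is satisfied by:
  {k: True, u: False, e: False}
  {u: False, e: False, k: False}
  {k: True, u: True, e: False}
  {u: True, k: False, e: False}
  {e: True, k: True, u: False}


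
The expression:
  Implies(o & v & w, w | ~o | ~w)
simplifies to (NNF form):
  True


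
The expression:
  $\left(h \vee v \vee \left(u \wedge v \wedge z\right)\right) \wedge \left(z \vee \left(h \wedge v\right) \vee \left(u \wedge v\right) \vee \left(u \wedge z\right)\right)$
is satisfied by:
  {u: True, v: True, h: True, z: True}
  {v: True, h: True, z: True, u: False}
  {u: True, v: True, h: True, z: False}
  {v: True, h: True, z: False, u: False}
  {v: True, u: True, z: True, h: False}
  {v: True, z: True, h: False, u: False}
  {v: True, u: True, z: False, h: False}
  {u: True, h: True, z: True, v: False}
  {h: True, z: True, u: False, v: False}


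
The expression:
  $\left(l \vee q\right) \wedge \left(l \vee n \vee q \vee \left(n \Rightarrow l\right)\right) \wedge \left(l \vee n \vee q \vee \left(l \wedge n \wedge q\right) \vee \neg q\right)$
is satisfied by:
  {q: True, l: True}
  {q: True, l: False}
  {l: True, q: False}


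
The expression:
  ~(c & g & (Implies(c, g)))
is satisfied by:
  {g: False, c: False}
  {c: True, g: False}
  {g: True, c: False}


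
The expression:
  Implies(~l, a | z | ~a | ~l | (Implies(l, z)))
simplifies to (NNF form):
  True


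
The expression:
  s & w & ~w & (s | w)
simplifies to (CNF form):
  False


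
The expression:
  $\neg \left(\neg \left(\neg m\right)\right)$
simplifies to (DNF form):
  $\neg m$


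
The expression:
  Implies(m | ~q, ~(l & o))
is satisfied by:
  {q: True, l: False, o: False, m: False}
  {q: False, l: False, o: False, m: False}
  {m: True, q: True, l: False, o: False}
  {m: True, q: False, l: False, o: False}
  {o: True, q: True, l: False, m: False}
  {o: True, q: False, l: False, m: False}
  {o: True, m: True, q: True, l: False}
  {o: True, m: True, q: False, l: False}
  {l: True, q: True, m: False, o: False}
  {l: True, q: False, m: False, o: False}
  {m: True, l: True, q: True, o: False}
  {m: True, l: True, q: False, o: False}
  {o: True, l: True, q: True, m: False}


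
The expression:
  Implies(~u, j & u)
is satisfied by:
  {u: True}


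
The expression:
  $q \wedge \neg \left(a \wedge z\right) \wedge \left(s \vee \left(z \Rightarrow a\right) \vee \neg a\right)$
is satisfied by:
  {q: True, z: False, a: False}
  {a: True, q: True, z: False}
  {z: True, q: True, a: False}


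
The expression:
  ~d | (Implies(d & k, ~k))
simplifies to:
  ~d | ~k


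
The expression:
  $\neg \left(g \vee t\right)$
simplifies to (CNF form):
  $\neg g \wedge \neg t$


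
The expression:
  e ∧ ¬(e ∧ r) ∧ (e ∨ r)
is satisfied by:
  {e: True, r: False}


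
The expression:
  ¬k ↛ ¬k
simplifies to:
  False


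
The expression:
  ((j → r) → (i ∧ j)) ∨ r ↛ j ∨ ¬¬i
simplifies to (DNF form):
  i ∨ (j ∧ ¬r) ∨ (r ∧ ¬j)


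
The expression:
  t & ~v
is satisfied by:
  {t: True, v: False}


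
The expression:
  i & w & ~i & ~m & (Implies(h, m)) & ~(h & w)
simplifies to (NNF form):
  False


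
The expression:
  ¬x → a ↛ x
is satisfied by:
  {a: True, x: True}
  {a: True, x: False}
  {x: True, a: False}


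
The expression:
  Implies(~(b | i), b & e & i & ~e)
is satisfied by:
  {i: True, b: True}
  {i: True, b: False}
  {b: True, i: False}


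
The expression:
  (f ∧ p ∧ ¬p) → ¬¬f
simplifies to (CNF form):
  True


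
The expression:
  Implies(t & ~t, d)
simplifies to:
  True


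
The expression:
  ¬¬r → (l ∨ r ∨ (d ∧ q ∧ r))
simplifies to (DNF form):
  True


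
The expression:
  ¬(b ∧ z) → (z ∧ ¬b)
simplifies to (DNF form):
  z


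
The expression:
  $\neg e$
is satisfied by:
  {e: False}


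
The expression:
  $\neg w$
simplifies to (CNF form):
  $\neg w$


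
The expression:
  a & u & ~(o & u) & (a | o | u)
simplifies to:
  a & u & ~o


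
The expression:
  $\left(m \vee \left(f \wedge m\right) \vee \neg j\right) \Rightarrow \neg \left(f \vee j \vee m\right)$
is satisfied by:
  {j: True, m: False, f: False}
  {j: False, m: False, f: False}
  {f: True, j: True, m: False}


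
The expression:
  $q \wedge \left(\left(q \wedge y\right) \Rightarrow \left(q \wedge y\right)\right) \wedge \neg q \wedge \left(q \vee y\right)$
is never true.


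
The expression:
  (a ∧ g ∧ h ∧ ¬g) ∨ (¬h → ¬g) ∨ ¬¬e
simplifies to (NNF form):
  e ∨ h ∨ ¬g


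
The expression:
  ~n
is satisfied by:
  {n: False}


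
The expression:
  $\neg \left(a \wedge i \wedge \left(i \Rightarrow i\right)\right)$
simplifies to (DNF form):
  $\neg a \vee \neg i$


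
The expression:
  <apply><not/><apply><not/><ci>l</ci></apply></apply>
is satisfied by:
  {l: True}


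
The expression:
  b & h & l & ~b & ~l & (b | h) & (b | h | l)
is never true.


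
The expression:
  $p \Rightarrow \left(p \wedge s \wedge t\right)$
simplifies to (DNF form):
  $\left(s \wedge t\right) \vee \neg p$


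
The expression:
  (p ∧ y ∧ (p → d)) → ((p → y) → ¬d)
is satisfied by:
  {p: False, d: False, y: False}
  {y: True, p: False, d: False}
  {d: True, p: False, y: False}
  {y: True, d: True, p: False}
  {p: True, y: False, d: False}
  {y: True, p: True, d: False}
  {d: True, p: True, y: False}


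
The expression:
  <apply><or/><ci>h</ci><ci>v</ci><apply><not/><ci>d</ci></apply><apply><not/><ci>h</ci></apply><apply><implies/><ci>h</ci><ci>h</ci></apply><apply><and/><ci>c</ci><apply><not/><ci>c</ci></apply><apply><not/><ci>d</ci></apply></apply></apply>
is always true.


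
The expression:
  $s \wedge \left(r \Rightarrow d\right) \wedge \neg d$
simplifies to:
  $s \wedge \neg d \wedge \neg r$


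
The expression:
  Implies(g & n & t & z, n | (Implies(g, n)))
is always true.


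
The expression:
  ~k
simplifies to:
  ~k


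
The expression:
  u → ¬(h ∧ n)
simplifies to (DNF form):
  ¬h ∨ ¬n ∨ ¬u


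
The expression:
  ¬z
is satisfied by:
  {z: False}


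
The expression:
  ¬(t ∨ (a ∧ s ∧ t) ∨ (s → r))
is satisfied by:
  {s: True, r: False, t: False}


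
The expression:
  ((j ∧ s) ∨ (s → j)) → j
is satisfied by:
  {s: True, j: True}
  {s: True, j: False}
  {j: True, s: False}


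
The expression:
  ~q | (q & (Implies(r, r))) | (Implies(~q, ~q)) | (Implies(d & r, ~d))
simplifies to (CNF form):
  True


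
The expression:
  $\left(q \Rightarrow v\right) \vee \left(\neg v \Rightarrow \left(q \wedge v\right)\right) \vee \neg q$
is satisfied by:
  {v: True, q: False}
  {q: False, v: False}
  {q: True, v: True}


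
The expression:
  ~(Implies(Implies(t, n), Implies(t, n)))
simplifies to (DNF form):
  False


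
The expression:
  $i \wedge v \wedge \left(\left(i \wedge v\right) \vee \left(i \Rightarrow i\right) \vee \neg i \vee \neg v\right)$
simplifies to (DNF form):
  $i \wedge v$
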